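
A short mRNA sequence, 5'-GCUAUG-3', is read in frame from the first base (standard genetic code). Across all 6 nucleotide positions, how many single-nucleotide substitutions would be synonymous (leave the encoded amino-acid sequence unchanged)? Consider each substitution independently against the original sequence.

3

Codon 1 (GCU, Ala): 3 synonymous substitutions.
Codon 2 (AUG, Met): 0 synonymous substitutions.
Total: 3 + 0 = 3.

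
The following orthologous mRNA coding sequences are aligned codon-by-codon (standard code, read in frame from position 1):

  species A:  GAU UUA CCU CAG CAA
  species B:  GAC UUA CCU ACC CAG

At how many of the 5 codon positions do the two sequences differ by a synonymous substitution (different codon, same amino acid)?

2

Codon 1: GAU Asp / GAC Asp — synonymous.
Codon 2: UUA Leu / UUA Leu — identical.
Codon 3: CCU Pro / CCU Pro — identical.
Codon 4: CAG Gln / ACC Thr — nonsynonymous.
Codon 5: CAA Gln / CAG Gln — synonymous.
Synonymous differences: 2.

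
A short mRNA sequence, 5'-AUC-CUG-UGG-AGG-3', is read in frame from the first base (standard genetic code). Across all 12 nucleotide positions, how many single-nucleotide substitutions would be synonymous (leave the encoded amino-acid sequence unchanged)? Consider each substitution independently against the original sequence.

8

Codon 1 (AUC, Ile): 2 synonymous substitutions.
Codon 2 (CUG, Leu): 4 synonymous substitutions.
Codon 3 (UGG, Trp): 0 synonymous substitutions.
Codon 4 (AGG, Arg): 2 synonymous substitutions.
Total: 2 + 4 + 0 + 2 = 8.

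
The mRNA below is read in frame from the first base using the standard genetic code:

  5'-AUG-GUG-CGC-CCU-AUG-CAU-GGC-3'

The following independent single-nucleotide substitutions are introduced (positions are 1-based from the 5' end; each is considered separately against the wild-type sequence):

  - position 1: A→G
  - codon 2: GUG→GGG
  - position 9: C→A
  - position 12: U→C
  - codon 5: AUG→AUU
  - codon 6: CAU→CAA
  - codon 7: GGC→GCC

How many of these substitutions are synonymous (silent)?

Codon 1: AUG (Met) → GUG (Val) — missense.
Codon 2: GUG (Val) → GGG (Gly) — missense.
Codon 3: CGC (Arg) → CGA (Arg) — synonymous.
Codon 4: CCU (Pro) → CCC (Pro) — synonymous.
Codon 5: AUG (Met) → AUU (Ile) — missense.
Codon 6: CAU (His) → CAA (Gln) — missense.
Codon 7: GGC (Gly) → GCC (Ala) — missense.
Synonymous: 2 of 7.

2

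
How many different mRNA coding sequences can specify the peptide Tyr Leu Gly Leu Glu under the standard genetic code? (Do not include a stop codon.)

Tyr: 2 codons.
Leu: 6 codons.
Gly: 4 codons.
Leu: 6 codons.
Glu: 2 codons.
2 × 6 × 4 × 6 × 2 = 576.

576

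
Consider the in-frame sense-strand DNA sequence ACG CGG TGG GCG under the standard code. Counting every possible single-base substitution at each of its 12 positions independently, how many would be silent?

10

Codon 1 (ACG, Thr): 3 synonymous substitutions.
Codon 2 (CGG, Arg): 4 synonymous substitutions.
Codon 3 (TGG, Trp): 0 synonymous substitutions.
Codon 4 (GCG, Ala): 3 synonymous substitutions.
Total: 3 + 4 + 0 + 3 = 10.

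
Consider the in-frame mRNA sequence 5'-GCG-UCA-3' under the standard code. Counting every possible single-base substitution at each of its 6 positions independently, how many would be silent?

6

Codon 1 (GCG, Ala): 3 synonymous substitutions.
Codon 2 (UCA, Ser): 3 synonymous substitutions.
Total: 3 + 3 = 6.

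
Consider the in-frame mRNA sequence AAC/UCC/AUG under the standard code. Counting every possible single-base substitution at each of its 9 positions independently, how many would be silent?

Codon 1 (AAC, Asn): 1 synonymous substitution.
Codon 2 (UCC, Ser): 3 synonymous substitutions.
Codon 3 (AUG, Met): 0 synonymous substitutions.
Total: 1 + 3 + 0 = 4.

4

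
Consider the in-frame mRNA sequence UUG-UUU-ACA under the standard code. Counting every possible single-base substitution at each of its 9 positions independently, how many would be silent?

Codon 1 (UUG, Leu): 2 synonymous substitutions.
Codon 2 (UUU, Phe): 1 synonymous substitution.
Codon 3 (ACA, Thr): 3 synonymous substitutions.
Total: 2 + 1 + 3 = 6.

6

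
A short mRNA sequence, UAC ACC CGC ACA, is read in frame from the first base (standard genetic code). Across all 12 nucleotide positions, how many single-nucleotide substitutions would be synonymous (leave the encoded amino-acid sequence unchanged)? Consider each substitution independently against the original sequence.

Codon 1 (UAC, Tyr): 1 synonymous substitution.
Codon 2 (ACC, Thr): 3 synonymous substitutions.
Codon 3 (CGC, Arg): 3 synonymous substitutions.
Codon 4 (ACA, Thr): 3 synonymous substitutions.
Total: 1 + 3 + 3 + 3 = 10.

10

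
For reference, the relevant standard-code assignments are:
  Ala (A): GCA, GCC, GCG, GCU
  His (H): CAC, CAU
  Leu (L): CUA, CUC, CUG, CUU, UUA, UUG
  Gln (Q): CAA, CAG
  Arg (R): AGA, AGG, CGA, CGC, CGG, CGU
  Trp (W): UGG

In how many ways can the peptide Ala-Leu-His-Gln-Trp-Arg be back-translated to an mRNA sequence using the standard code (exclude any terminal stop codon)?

576

Ala: 4 codons.
Leu: 6 codons.
His: 2 codons.
Gln: 2 codons.
Trp: 1 codon.
Arg: 6 codons.
4 × 6 × 2 × 2 × 1 × 6 = 576.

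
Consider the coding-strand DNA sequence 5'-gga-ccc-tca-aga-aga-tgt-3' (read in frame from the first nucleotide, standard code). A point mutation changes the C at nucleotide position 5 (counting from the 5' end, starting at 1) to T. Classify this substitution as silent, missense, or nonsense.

missense

Position 5 falls in codon 2: CCC → Pro.
After the substitution the codon is CTC → Leu.
Pro ≠ Leu, so this is a missense mutation.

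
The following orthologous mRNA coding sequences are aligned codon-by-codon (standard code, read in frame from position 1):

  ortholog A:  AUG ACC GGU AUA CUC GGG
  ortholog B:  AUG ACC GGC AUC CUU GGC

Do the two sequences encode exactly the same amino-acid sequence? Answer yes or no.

Codon 1: AUG Met / AUG Met — identical.
Codon 2: ACC Thr / ACC Thr — identical.
Codon 3: GGU Gly / GGC Gly — synonymous.
Codon 4: AUA Ile / AUC Ile — synonymous.
Codon 5: CUC Leu / CUU Leu — synonymous.
Codon 6: GGG Gly / GGC Gly — synonymous.
Nonsynonymous differences: 0 → same protein.

yes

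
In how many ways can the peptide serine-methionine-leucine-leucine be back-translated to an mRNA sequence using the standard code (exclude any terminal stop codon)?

216

Ser: 6 codons.
Met: 1 codon.
Leu: 6 codons.
Leu: 6 codons.
6 × 1 × 6 × 6 = 216.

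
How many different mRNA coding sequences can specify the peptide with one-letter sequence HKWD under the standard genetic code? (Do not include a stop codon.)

His: 2 codons.
Lys: 2 codons.
Trp: 1 codon.
Asp: 2 codons.
2 × 2 × 1 × 2 = 8.

8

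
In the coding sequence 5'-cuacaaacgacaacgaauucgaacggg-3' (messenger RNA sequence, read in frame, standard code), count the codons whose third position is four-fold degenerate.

6

Codon 1 CUA (Leu): third position 4-fold.
Codon 2 CAA (Gln): third position 2-fold.
Codon 3 ACG (Thr): third position 4-fold.
Codon 4 ACA (Thr): third position 4-fold.
Codon 5 ACG (Thr): third position 4-fold.
Codon 6 AAU (Asn): third position 2-fold.
Codon 7 UCG (Ser): third position 4-fold.
Codon 8 AAC (Asn): third position 2-fold.
Codon 9 GGG (Gly): third position 4-fold.
Four-fold degenerate third positions: 6.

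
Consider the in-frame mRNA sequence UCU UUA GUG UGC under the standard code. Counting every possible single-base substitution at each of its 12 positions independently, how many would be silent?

9

Codon 1 (UCU, Ser): 3 synonymous substitutions.
Codon 2 (UUA, Leu): 2 synonymous substitutions.
Codon 3 (GUG, Val): 3 synonymous substitutions.
Codon 4 (UGC, Cys): 1 synonymous substitution.
Total: 3 + 2 + 3 + 1 = 9.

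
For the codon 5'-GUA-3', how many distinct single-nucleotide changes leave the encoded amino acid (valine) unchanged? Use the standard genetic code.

Position 1: none → 0 synonymous.
Position 2: none → 0 synonymous.
Position 3: GUU, GUC, GUG → 3 synonymous.
Total: 0 + 0 + 3 = 3.

3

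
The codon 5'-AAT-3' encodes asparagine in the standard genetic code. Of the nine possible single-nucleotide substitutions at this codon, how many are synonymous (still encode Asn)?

1

Position 1: none → 0 synonymous.
Position 2: none → 0 synonymous.
Position 3: AAC → 1 synonymous.
Total: 0 + 0 + 1 = 1.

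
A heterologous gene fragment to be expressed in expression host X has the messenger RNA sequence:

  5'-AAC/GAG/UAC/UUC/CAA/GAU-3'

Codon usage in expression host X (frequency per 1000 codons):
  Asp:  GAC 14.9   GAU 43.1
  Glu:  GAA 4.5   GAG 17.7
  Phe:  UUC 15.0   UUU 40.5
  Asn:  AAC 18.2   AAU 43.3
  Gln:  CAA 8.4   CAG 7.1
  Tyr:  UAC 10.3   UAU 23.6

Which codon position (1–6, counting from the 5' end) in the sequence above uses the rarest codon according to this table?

Codon 1 AAC (Asn): 18.2 per 1000.
Codon 2 GAG (Glu): 17.7 per 1000.
Codon 3 UAC (Tyr): 10.3 per 1000.
Codon 4 UUC (Phe): 15.0 per 1000.
Codon 5 CAA (Gln): 8.4 per 1000.
Codon 6 GAU (Asp): 43.1 per 1000.
Lowest frequency is 8.4 at codon 5.

5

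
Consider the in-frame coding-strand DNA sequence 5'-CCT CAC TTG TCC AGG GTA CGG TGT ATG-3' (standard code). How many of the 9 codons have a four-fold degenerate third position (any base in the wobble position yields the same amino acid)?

Codon 1 CCT (Pro): third position 4-fold.
Codon 2 CAC (His): third position 2-fold.
Codon 3 TTG (Leu): third position 2-fold.
Codon 4 TCC (Ser): third position 4-fold.
Codon 5 AGG (Arg): third position 2-fold.
Codon 6 GTA (Val): third position 4-fold.
Codon 7 CGG (Arg): third position 4-fold.
Codon 8 TGT (Cys): third position 2-fold.
Codon 9 ATG (Met): third position 1-fold.
Four-fold degenerate third positions: 4.

4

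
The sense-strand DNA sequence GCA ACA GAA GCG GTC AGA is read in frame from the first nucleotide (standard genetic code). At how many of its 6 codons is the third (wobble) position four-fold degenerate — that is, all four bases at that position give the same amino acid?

Codon 1 GCA (Ala): third position 4-fold.
Codon 2 ACA (Thr): third position 4-fold.
Codon 3 GAA (Glu): third position 2-fold.
Codon 4 GCG (Ala): third position 4-fold.
Codon 5 GTC (Val): third position 4-fold.
Codon 6 AGA (Arg): third position 2-fold.
Four-fold degenerate third positions: 4.

4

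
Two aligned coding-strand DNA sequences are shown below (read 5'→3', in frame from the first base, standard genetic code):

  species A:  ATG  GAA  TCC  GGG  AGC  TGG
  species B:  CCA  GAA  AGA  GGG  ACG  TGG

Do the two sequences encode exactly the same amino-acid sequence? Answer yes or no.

no

Codon 1: ATG Met / CCA Pro — nonsynonymous.
Codon 2: GAA Glu / GAA Glu — identical.
Codon 3: TCC Ser / AGA Arg — nonsynonymous.
Codon 4: GGG Gly / GGG Gly — identical.
Codon 5: AGC Ser / ACG Thr — nonsynonymous.
Codon 6: TGG Trp / TGG Trp — identical.
Nonsynonymous differences: 3 → different protein.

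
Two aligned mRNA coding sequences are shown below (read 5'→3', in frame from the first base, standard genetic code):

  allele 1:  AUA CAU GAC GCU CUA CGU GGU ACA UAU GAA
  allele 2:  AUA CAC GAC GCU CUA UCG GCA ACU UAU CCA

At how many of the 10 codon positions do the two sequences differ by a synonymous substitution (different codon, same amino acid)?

2

Codon 1: AUA Ile / AUA Ile — identical.
Codon 2: CAU His / CAC His — synonymous.
Codon 3: GAC Asp / GAC Asp — identical.
Codon 4: GCU Ala / GCU Ala — identical.
Codon 5: CUA Leu / CUA Leu — identical.
Codon 6: CGU Arg / UCG Ser — nonsynonymous.
Codon 7: GGU Gly / GCA Ala — nonsynonymous.
Codon 8: ACA Thr / ACU Thr — synonymous.
Codon 9: UAU Tyr / UAU Tyr — identical.
Codon 10: GAA Glu / CCA Pro — nonsynonymous.
Synonymous differences: 2.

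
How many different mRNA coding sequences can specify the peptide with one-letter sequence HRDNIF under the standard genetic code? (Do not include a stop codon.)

His: 2 codons.
Arg: 6 codons.
Asp: 2 codons.
Asn: 2 codons.
Ile: 3 codons.
Phe: 2 codons.
2 × 6 × 2 × 2 × 3 × 2 = 288.

288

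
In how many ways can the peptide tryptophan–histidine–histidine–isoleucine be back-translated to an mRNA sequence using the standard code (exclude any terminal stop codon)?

12

Trp: 1 codon.
His: 2 codons.
His: 2 codons.
Ile: 3 codons.
1 × 2 × 2 × 3 = 12.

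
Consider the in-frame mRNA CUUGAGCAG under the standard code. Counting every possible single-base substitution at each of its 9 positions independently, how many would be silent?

5

Codon 1 (CUU, Leu): 3 synonymous substitutions.
Codon 2 (GAG, Glu): 1 synonymous substitution.
Codon 3 (CAG, Gln): 1 synonymous substitution.
Total: 3 + 1 + 1 = 5.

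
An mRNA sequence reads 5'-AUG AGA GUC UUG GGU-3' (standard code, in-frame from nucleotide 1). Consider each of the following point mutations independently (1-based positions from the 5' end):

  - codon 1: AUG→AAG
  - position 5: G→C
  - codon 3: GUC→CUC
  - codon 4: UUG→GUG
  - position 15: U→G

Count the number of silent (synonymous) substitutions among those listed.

Codon 1: AUG (Met) → AAG (Lys) — missense.
Codon 2: AGA (Arg) → ACA (Thr) — missense.
Codon 3: GUC (Val) → CUC (Leu) — missense.
Codon 4: UUG (Leu) → GUG (Val) — missense.
Codon 5: GGU (Gly) → GGG (Gly) — synonymous.
Synonymous: 1 of 5.

1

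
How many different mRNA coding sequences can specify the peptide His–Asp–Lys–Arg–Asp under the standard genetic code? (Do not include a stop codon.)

96

His: 2 codons.
Asp: 2 codons.
Lys: 2 codons.
Arg: 6 codons.
Asp: 2 codons.
2 × 2 × 2 × 6 × 2 = 96.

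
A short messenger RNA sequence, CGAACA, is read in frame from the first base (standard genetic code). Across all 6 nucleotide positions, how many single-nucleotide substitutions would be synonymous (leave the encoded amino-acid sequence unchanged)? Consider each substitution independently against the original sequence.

7

Codon 1 (CGA, Arg): 4 synonymous substitutions.
Codon 2 (ACA, Thr): 3 synonymous substitutions.
Total: 4 + 3 = 7.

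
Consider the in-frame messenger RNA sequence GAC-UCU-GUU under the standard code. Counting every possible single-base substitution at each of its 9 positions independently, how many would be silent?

7

Codon 1 (GAC, Asp): 1 synonymous substitution.
Codon 2 (UCU, Ser): 3 synonymous substitutions.
Codon 3 (GUU, Val): 3 synonymous substitutions.
Total: 1 + 3 + 3 = 7.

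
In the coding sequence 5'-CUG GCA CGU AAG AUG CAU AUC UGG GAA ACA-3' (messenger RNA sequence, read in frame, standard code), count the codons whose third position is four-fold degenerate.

4

Codon 1 CUG (Leu): third position 4-fold.
Codon 2 GCA (Ala): third position 4-fold.
Codon 3 CGU (Arg): third position 4-fold.
Codon 4 AAG (Lys): third position 2-fold.
Codon 5 AUG (Met): third position 1-fold.
Codon 6 CAU (His): third position 2-fold.
Codon 7 AUC (Ile): third position 3-fold.
Codon 8 UGG (Trp): third position 1-fold.
Codon 9 GAA (Glu): third position 2-fold.
Codon 10 ACA (Thr): third position 4-fold.
Four-fold degenerate third positions: 4.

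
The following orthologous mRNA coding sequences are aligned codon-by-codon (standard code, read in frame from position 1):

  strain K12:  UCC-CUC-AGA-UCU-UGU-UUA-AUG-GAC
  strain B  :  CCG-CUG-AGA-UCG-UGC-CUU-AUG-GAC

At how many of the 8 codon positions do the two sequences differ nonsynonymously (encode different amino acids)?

Codon 1: UCC Ser / CCG Pro — nonsynonymous.
Codon 2: CUC Leu / CUG Leu — synonymous.
Codon 3: AGA Arg / AGA Arg — identical.
Codon 4: UCU Ser / UCG Ser — synonymous.
Codon 5: UGU Cys / UGC Cys — synonymous.
Codon 6: UUA Leu / CUU Leu — synonymous.
Codon 7: AUG Met / AUG Met — identical.
Codon 8: GAC Asp / GAC Asp — identical.
Nonsynonymous differences: 1.

1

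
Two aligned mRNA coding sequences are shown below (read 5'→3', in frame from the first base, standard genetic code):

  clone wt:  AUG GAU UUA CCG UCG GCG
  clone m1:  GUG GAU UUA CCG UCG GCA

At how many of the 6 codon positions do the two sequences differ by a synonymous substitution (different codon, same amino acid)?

1

Codon 1: AUG Met / GUG Val — nonsynonymous.
Codon 2: GAU Asp / GAU Asp — identical.
Codon 3: UUA Leu / UUA Leu — identical.
Codon 4: CCG Pro / CCG Pro — identical.
Codon 5: UCG Ser / UCG Ser — identical.
Codon 6: GCG Ala / GCA Ala — synonymous.
Synonymous differences: 1.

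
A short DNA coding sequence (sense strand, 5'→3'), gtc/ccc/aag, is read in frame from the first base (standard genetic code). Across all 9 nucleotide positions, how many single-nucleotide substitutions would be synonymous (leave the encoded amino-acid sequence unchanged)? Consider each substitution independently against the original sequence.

7

Codon 1 (GTC, Val): 3 synonymous substitutions.
Codon 2 (CCC, Pro): 3 synonymous substitutions.
Codon 3 (AAG, Lys): 1 synonymous substitution.
Total: 3 + 3 + 1 = 7.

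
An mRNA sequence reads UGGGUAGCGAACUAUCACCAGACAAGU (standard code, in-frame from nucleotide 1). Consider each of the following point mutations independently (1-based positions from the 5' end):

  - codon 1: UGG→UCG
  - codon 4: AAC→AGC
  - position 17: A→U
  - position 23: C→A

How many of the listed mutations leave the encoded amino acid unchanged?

0

Codon 1: UGG (Trp) → UCG (Ser) — missense.
Codon 4: AAC (Asn) → AGC (Ser) — missense.
Codon 6: CAC (His) → CUC (Leu) — missense.
Codon 8: ACA (Thr) → AAA (Lys) — missense.
Synonymous: 0 of 4.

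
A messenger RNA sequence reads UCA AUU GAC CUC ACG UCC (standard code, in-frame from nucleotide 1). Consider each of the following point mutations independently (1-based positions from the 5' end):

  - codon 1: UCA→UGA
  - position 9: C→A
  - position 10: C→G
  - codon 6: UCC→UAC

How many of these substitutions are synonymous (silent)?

Codon 1: UCA (Ser) → UGA (Stop) — nonsense.
Codon 3: GAC (Asp) → GAA (Glu) — missense.
Codon 4: CUC (Leu) → GUC (Val) — missense.
Codon 6: UCC (Ser) → UAC (Tyr) — missense.
Synonymous: 0 of 4.

0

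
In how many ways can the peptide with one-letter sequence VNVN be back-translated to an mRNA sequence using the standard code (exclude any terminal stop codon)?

Val: 4 codons.
Asn: 2 codons.
Val: 4 codons.
Asn: 2 codons.
4 × 2 × 4 × 2 = 64.

64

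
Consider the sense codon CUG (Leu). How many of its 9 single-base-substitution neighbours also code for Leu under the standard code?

Position 1: UUG → 1 synonymous.
Position 2: none → 0 synonymous.
Position 3: CUU, CUC, CUA → 3 synonymous.
Total: 1 + 0 + 3 = 4.

4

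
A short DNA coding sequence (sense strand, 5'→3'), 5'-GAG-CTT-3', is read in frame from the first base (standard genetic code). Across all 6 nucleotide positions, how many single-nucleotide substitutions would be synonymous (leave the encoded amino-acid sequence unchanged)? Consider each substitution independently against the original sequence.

Codon 1 (GAG, Glu): 1 synonymous substitution.
Codon 2 (CTT, Leu): 3 synonymous substitutions.
Total: 1 + 3 = 4.

4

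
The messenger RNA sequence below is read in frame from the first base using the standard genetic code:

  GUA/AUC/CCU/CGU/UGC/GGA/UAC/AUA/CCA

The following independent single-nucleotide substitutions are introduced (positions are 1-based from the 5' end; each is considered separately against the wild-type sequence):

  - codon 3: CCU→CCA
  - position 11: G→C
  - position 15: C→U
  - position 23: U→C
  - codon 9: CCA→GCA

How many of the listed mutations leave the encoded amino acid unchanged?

2

Codon 3: CCU (Pro) → CCA (Pro) — synonymous.
Codon 4: CGU (Arg) → CCU (Pro) — missense.
Codon 5: UGC (Cys) → UGU (Cys) — synonymous.
Codon 8: AUA (Ile) → ACA (Thr) — missense.
Codon 9: CCA (Pro) → GCA (Ala) — missense.
Synonymous: 2 of 5.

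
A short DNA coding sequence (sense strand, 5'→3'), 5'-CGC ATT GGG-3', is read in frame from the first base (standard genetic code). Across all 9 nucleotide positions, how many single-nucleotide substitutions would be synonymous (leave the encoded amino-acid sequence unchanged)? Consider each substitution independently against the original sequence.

8

Codon 1 (CGC, Arg): 3 synonymous substitutions.
Codon 2 (ATT, Ile): 2 synonymous substitutions.
Codon 3 (GGG, Gly): 3 synonymous substitutions.
Total: 3 + 2 + 3 = 8.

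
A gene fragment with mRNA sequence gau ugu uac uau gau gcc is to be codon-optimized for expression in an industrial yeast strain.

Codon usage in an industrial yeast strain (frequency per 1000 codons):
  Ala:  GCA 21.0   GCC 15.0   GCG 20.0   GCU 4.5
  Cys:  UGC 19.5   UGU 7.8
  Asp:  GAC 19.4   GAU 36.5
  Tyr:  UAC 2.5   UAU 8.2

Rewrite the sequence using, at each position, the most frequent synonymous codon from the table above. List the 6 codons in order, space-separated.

Codon 1 (Asp): best is GAU at 36.5.
Codon 2 (Cys): best is UGC at 19.5.
Codon 3 (Tyr): best is UAU at 8.2.
Codon 4 (Tyr): best is UAU at 8.2.
Codon 5 (Asp): best is GAU at 36.5.
Codon 6 (Ala): best is GCA at 21.0.

GAU UGC UAU UAU GAU GCA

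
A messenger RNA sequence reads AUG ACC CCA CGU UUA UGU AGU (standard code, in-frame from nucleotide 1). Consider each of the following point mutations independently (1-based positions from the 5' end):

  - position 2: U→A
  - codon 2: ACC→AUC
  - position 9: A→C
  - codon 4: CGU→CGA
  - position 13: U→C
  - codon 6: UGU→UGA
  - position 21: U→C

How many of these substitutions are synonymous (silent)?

Codon 1: AUG (Met) → AAG (Lys) — missense.
Codon 2: ACC (Thr) → AUC (Ile) — missense.
Codon 3: CCA (Pro) → CCC (Pro) — synonymous.
Codon 4: CGU (Arg) → CGA (Arg) — synonymous.
Codon 5: UUA (Leu) → CUA (Leu) — synonymous.
Codon 6: UGU (Cys) → UGA (Stop) — nonsense.
Codon 7: AGU (Ser) → AGC (Ser) — synonymous.
Synonymous: 4 of 7.

4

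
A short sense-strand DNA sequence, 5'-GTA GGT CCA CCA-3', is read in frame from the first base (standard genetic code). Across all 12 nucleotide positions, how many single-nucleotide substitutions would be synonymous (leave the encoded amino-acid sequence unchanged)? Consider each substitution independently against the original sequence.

Codon 1 (GTA, Val): 3 synonymous substitutions.
Codon 2 (GGT, Gly): 3 synonymous substitutions.
Codon 3 (CCA, Pro): 3 synonymous substitutions.
Codon 4 (CCA, Pro): 3 synonymous substitutions.
Total: 3 + 3 + 3 + 3 = 12.

12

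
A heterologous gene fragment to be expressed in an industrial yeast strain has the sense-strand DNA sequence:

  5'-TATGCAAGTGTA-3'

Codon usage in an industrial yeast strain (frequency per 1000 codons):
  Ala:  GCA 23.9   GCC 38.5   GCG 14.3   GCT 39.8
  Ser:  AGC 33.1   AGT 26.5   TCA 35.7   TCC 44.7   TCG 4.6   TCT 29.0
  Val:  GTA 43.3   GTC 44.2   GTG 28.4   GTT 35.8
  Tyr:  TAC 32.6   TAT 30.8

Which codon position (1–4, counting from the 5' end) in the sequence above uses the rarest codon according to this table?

Codon 1 TAT (Tyr): 30.8 per 1000.
Codon 2 GCA (Ala): 23.9 per 1000.
Codon 3 AGT (Ser): 26.5 per 1000.
Codon 4 GTA (Val): 43.3 per 1000.
Lowest frequency is 23.9 at codon 2.

2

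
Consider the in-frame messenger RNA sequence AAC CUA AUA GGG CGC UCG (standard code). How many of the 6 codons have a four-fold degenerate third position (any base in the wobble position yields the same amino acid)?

Codon 1 AAC (Asn): third position 2-fold.
Codon 2 CUA (Leu): third position 4-fold.
Codon 3 AUA (Ile): third position 3-fold.
Codon 4 GGG (Gly): third position 4-fold.
Codon 5 CGC (Arg): third position 4-fold.
Codon 6 UCG (Ser): third position 4-fold.
Four-fold degenerate third positions: 4.

4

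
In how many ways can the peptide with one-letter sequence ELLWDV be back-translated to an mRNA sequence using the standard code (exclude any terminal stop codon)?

Glu: 2 codons.
Leu: 6 codons.
Leu: 6 codons.
Trp: 1 codon.
Asp: 2 codons.
Val: 4 codons.
2 × 6 × 6 × 1 × 2 × 4 = 576.

576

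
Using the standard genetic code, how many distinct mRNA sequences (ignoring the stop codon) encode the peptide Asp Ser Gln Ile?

Asp: 2 codons.
Ser: 6 codons.
Gln: 2 codons.
Ile: 3 codons.
2 × 6 × 2 × 3 = 72.

72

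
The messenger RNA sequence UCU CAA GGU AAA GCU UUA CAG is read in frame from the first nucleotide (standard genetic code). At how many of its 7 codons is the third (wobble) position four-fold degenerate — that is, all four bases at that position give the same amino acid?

3

Codon 1 UCU (Ser): third position 4-fold.
Codon 2 CAA (Gln): third position 2-fold.
Codon 3 GGU (Gly): third position 4-fold.
Codon 4 AAA (Lys): third position 2-fold.
Codon 5 GCU (Ala): third position 4-fold.
Codon 6 UUA (Leu): third position 2-fold.
Codon 7 CAG (Gln): third position 2-fold.
Four-fold degenerate third positions: 3.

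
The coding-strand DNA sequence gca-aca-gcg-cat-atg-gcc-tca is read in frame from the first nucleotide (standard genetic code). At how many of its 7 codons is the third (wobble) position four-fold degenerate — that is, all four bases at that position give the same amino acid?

5

Codon 1 GCA (Ala): third position 4-fold.
Codon 2 ACA (Thr): third position 4-fold.
Codon 3 GCG (Ala): third position 4-fold.
Codon 4 CAT (His): third position 2-fold.
Codon 5 ATG (Met): third position 1-fold.
Codon 6 GCC (Ala): third position 4-fold.
Codon 7 TCA (Ser): third position 4-fold.
Four-fold degenerate third positions: 5.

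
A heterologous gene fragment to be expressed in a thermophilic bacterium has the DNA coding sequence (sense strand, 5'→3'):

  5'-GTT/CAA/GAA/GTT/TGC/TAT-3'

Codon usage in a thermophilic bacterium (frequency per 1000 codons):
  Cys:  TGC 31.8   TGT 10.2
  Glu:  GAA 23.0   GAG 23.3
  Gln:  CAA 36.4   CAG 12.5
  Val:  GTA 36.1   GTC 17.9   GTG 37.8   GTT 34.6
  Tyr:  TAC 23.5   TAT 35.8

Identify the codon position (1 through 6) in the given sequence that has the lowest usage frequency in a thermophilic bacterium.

3

Codon 1 GTT (Val): 34.6 per 1000.
Codon 2 CAA (Gln): 36.4 per 1000.
Codon 3 GAA (Glu): 23.0 per 1000.
Codon 4 GTT (Val): 34.6 per 1000.
Codon 5 TGC (Cys): 31.8 per 1000.
Codon 6 TAT (Tyr): 35.8 per 1000.
Lowest frequency is 23.0 at codon 3.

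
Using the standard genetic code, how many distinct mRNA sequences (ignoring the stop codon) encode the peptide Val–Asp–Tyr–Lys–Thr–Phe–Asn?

512

Val: 4 codons.
Asp: 2 codons.
Tyr: 2 codons.
Lys: 2 codons.
Thr: 4 codons.
Phe: 2 codons.
Asn: 2 codons.
4 × 2 × 2 × 2 × 4 × 2 × 2 = 512.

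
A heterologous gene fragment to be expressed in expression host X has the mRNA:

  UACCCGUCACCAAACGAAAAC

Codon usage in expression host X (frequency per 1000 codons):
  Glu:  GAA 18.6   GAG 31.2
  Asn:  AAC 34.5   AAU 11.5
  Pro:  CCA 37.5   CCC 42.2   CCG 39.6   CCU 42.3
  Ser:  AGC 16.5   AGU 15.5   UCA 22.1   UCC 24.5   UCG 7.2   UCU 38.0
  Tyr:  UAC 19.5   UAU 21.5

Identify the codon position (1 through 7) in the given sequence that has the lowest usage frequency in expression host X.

6

Codon 1 UAC (Tyr): 19.5 per 1000.
Codon 2 CCG (Pro): 39.6 per 1000.
Codon 3 UCA (Ser): 22.1 per 1000.
Codon 4 CCA (Pro): 37.5 per 1000.
Codon 5 AAC (Asn): 34.5 per 1000.
Codon 6 GAA (Glu): 18.6 per 1000.
Codon 7 AAC (Asn): 34.5 per 1000.
Lowest frequency is 18.6 at codon 6.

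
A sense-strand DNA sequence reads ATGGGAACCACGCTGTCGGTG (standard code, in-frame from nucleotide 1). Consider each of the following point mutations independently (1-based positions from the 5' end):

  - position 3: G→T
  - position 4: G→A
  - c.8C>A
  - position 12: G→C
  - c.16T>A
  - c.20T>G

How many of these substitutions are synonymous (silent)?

1

Codon 1: ATG (Met) → ATT (Ile) — missense.
Codon 2: GGA (Gly) → AGA (Arg) — missense.
Codon 3: ACC (Thr) → AAC (Asn) — missense.
Codon 4: ACG (Thr) → ACC (Thr) — synonymous.
Codon 6: TCG (Ser) → ACG (Thr) — missense.
Codon 7: GTG (Val) → GGG (Gly) — missense.
Synonymous: 1 of 6.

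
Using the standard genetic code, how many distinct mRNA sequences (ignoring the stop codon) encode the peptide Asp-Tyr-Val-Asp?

32

Asp: 2 codons.
Tyr: 2 codons.
Val: 4 codons.
Asp: 2 codons.
2 × 2 × 4 × 2 = 32.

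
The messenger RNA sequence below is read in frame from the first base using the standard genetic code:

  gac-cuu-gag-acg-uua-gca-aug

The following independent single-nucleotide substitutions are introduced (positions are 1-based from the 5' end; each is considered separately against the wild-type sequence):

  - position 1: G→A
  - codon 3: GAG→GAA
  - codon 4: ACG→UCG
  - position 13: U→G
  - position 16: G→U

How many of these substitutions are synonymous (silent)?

Codon 1: GAC (Asp) → AAC (Asn) — missense.
Codon 3: GAG (Glu) → GAA (Glu) — synonymous.
Codon 4: ACG (Thr) → UCG (Ser) — missense.
Codon 5: UUA (Leu) → GUA (Val) — missense.
Codon 6: GCA (Ala) → UCA (Ser) — missense.
Synonymous: 1 of 5.

1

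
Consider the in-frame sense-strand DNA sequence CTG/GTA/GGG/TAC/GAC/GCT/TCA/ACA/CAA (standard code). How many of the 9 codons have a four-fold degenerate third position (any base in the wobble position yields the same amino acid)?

Codon 1 CTG (Leu): third position 4-fold.
Codon 2 GTA (Val): third position 4-fold.
Codon 3 GGG (Gly): third position 4-fold.
Codon 4 TAC (Tyr): third position 2-fold.
Codon 5 GAC (Asp): third position 2-fold.
Codon 6 GCT (Ala): third position 4-fold.
Codon 7 TCA (Ser): third position 4-fold.
Codon 8 ACA (Thr): third position 4-fold.
Codon 9 CAA (Gln): third position 2-fold.
Four-fold degenerate third positions: 6.

6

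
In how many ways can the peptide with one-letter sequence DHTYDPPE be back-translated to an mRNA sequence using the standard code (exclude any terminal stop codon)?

Asp: 2 codons.
His: 2 codons.
Thr: 4 codons.
Tyr: 2 codons.
Asp: 2 codons.
Pro: 4 codons.
Pro: 4 codons.
Glu: 2 codons.
2 × 2 × 4 × 2 × 2 × 4 × 4 × 2 = 2048.

2048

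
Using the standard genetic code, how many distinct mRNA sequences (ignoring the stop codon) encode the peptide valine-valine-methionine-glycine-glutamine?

Val: 4 codons.
Val: 4 codons.
Met: 1 codon.
Gly: 4 codons.
Gln: 2 codons.
4 × 4 × 1 × 4 × 2 = 128.

128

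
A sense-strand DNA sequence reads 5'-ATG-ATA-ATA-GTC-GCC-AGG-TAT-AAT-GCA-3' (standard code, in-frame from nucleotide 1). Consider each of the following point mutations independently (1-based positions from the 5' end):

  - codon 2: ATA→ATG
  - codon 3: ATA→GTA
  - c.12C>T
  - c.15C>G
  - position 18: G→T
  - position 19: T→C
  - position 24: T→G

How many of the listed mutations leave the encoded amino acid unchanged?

Codon 2: ATA (Ile) → ATG (Met) — missense.
Codon 3: ATA (Ile) → GTA (Val) — missense.
Codon 4: GTC (Val) → GTT (Val) — synonymous.
Codon 5: GCC (Ala) → GCG (Ala) — synonymous.
Codon 6: AGG (Arg) → AGT (Ser) — missense.
Codon 7: TAT (Tyr) → CAT (His) — missense.
Codon 8: AAT (Asn) → AAG (Lys) — missense.
Synonymous: 2 of 7.

2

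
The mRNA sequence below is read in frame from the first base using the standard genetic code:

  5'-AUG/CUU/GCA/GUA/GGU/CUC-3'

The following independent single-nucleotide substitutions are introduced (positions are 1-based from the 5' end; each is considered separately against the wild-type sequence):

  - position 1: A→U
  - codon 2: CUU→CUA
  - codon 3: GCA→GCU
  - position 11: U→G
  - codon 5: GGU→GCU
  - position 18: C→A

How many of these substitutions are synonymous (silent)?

Codon 1: AUG (Met) → UUG (Leu) — missense.
Codon 2: CUU (Leu) → CUA (Leu) — synonymous.
Codon 3: GCA (Ala) → GCU (Ala) — synonymous.
Codon 4: GUA (Val) → GGA (Gly) — missense.
Codon 5: GGU (Gly) → GCU (Ala) — missense.
Codon 6: CUC (Leu) → CUA (Leu) — synonymous.
Synonymous: 3 of 6.

3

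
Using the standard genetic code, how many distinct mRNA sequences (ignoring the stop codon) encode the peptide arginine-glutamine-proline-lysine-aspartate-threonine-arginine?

Arg: 6 codons.
Gln: 2 codons.
Pro: 4 codons.
Lys: 2 codons.
Asp: 2 codons.
Thr: 4 codons.
Arg: 6 codons.
6 × 2 × 4 × 2 × 2 × 4 × 6 = 4608.

4608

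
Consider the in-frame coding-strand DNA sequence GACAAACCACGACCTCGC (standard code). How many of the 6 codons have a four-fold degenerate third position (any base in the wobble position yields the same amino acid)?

4

Codon 1 GAC (Asp): third position 2-fold.
Codon 2 AAA (Lys): third position 2-fold.
Codon 3 CCA (Pro): third position 4-fold.
Codon 4 CGA (Arg): third position 4-fold.
Codon 5 CCT (Pro): third position 4-fold.
Codon 6 CGC (Arg): third position 4-fold.
Four-fold degenerate third positions: 4.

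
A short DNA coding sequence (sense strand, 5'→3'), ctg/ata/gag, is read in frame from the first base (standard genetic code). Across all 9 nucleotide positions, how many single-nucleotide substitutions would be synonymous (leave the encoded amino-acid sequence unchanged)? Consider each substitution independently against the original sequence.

Codon 1 (CTG, Leu): 4 synonymous substitutions.
Codon 2 (ATA, Ile): 2 synonymous substitutions.
Codon 3 (GAG, Glu): 1 synonymous substitution.
Total: 4 + 2 + 1 = 7.

7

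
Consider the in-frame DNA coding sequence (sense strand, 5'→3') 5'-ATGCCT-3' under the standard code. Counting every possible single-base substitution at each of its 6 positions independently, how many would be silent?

Codon 1 (ATG, Met): 0 synonymous substitutions.
Codon 2 (CCT, Pro): 3 synonymous substitutions.
Total: 0 + 3 = 3.

3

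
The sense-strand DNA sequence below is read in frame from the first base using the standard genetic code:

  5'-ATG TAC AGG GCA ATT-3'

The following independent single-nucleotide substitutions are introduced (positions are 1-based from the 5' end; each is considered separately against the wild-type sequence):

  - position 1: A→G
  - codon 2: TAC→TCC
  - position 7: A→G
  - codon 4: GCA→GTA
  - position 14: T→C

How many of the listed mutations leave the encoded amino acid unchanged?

Codon 1: ATG (Met) → GTG (Val) — missense.
Codon 2: TAC (Tyr) → TCC (Ser) — missense.
Codon 3: AGG (Arg) → GGG (Gly) — missense.
Codon 4: GCA (Ala) → GTA (Val) — missense.
Codon 5: ATT (Ile) → ACT (Thr) — missense.
Synonymous: 0 of 5.

0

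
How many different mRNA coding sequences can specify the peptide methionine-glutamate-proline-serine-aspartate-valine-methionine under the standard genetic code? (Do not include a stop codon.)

Met: 1 codon.
Glu: 2 codons.
Pro: 4 codons.
Ser: 6 codons.
Asp: 2 codons.
Val: 4 codons.
Met: 1 codon.
1 × 2 × 4 × 6 × 2 × 4 × 1 = 384.

384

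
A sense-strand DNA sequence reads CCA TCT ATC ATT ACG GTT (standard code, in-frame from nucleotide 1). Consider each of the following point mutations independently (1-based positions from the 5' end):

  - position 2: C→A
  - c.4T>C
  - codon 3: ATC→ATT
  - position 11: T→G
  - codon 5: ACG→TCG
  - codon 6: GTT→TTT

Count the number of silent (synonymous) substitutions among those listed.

1

Codon 1: CCA (Pro) → CAA (Gln) — missense.
Codon 2: TCT (Ser) → CCT (Pro) — missense.
Codon 3: ATC (Ile) → ATT (Ile) — synonymous.
Codon 4: ATT (Ile) → AGT (Ser) — missense.
Codon 5: ACG (Thr) → TCG (Ser) — missense.
Codon 6: GTT (Val) → TTT (Phe) — missense.
Synonymous: 1 of 6.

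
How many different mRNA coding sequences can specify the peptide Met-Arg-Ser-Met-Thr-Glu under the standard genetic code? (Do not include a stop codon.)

288

Met: 1 codon.
Arg: 6 codons.
Ser: 6 codons.
Met: 1 codon.
Thr: 4 codons.
Glu: 2 codons.
1 × 6 × 6 × 1 × 4 × 2 = 288.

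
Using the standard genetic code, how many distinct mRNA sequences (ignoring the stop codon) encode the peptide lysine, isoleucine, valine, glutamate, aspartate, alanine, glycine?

1536

Lys: 2 codons.
Ile: 3 codons.
Val: 4 codons.
Glu: 2 codons.
Asp: 2 codons.
Ala: 4 codons.
Gly: 4 codons.
2 × 3 × 4 × 2 × 2 × 4 × 4 = 1536.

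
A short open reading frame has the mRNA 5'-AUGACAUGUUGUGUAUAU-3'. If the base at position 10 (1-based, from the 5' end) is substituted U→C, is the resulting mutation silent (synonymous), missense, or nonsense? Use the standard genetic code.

missense

Position 10 falls in codon 4: UGU → Cys.
After the substitution the codon is CGU → Arg.
Cys ≠ Arg, so this is a missense mutation.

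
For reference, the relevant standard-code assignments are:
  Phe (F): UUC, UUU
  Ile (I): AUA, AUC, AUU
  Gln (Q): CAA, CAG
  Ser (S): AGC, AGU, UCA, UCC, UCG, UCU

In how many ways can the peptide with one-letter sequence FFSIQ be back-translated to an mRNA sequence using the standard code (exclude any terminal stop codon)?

144

Phe: 2 codons.
Phe: 2 codons.
Ser: 6 codons.
Ile: 3 codons.
Gln: 2 codons.
2 × 2 × 6 × 3 × 2 = 144.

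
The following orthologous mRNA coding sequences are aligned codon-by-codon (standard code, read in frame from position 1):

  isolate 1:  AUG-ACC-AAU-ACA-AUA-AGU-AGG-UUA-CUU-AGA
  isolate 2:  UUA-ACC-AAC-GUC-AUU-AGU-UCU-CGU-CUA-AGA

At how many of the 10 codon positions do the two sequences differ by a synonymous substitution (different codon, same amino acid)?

Codon 1: AUG Met / UUA Leu — nonsynonymous.
Codon 2: ACC Thr / ACC Thr — identical.
Codon 3: AAU Asn / AAC Asn — synonymous.
Codon 4: ACA Thr / GUC Val — nonsynonymous.
Codon 5: AUA Ile / AUU Ile — synonymous.
Codon 6: AGU Ser / AGU Ser — identical.
Codon 7: AGG Arg / UCU Ser — nonsynonymous.
Codon 8: UUA Leu / CGU Arg — nonsynonymous.
Codon 9: CUU Leu / CUA Leu — synonymous.
Codon 10: AGA Arg / AGA Arg — identical.
Synonymous differences: 3.

3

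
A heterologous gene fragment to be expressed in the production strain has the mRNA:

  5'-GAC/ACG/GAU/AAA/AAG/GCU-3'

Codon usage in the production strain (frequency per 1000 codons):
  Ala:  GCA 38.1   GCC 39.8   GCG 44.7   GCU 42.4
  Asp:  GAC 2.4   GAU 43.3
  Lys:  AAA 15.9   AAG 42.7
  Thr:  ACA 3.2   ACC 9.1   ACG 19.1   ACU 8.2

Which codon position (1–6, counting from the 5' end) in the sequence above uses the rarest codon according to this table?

1

Codon 1 GAC (Asp): 2.4 per 1000.
Codon 2 ACG (Thr): 19.1 per 1000.
Codon 3 GAU (Asp): 43.3 per 1000.
Codon 4 AAA (Lys): 15.9 per 1000.
Codon 5 AAG (Lys): 42.7 per 1000.
Codon 6 GCU (Ala): 42.4 per 1000.
Lowest frequency is 2.4 at codon 1.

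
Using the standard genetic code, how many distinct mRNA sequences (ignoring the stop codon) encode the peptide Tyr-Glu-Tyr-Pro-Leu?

192

Tyr: 2 codons.
Glu: 2 codons.
Tyr: 2 codons.
Pro: 4 codons.
Leu: 6 codons.
2 × 2 × 2 × 4 × 6 = 192.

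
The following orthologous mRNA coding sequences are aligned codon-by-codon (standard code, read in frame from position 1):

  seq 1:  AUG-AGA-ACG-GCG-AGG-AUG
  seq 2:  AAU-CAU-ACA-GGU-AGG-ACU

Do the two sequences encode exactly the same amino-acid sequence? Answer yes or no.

no

Codon 1: AUG Met / AAU Asn — nonsynonymous.
Codon 2: AGA Arg / CAU His — nonsynonymous.
Codon 3: ACG Thr / ACA Thr — synonymous.
Codon 4: GCG Ala / GGU Gly — nonsynonymous.
Codon 5: AGG Arg / AGG Arg — identical.
Codon 6: AUG Met / ACU Thr — nonsynonymous.
Nonsynonymous differences: 4 → different protein.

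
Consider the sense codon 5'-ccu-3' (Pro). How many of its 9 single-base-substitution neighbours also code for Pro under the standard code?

Position 1: none → 0 synonymous.
Position 2: none → 0 synonymous.
Position 3: CCC, CCA, CCG → 3 synonymous.
Total: 0 + 0 + 3 = 3.

3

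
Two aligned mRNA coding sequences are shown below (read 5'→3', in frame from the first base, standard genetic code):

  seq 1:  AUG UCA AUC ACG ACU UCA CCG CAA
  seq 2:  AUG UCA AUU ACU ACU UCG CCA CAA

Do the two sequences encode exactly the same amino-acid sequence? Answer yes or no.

Codon 1: AUG Met / AUG Met — identical.
Codon 2: UCA Ser / UCA Ser — identical.
Codon 3: AUC Ile / AUU Ile — synonymous.
Codon 4: ACG Thr / ACU Thr — synonymous.
Codon 5: ACU Thr / ACU Thr — identical.
Codon 6: UCA Ser / UCG Ser — synonymous.
Codon 7: CCG Pro / CCA Pro — synonymous.
Codon 8: CAA Gln / CAA Gln — identical.
Nonsynonymous differences: 0 → same protein.

yes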